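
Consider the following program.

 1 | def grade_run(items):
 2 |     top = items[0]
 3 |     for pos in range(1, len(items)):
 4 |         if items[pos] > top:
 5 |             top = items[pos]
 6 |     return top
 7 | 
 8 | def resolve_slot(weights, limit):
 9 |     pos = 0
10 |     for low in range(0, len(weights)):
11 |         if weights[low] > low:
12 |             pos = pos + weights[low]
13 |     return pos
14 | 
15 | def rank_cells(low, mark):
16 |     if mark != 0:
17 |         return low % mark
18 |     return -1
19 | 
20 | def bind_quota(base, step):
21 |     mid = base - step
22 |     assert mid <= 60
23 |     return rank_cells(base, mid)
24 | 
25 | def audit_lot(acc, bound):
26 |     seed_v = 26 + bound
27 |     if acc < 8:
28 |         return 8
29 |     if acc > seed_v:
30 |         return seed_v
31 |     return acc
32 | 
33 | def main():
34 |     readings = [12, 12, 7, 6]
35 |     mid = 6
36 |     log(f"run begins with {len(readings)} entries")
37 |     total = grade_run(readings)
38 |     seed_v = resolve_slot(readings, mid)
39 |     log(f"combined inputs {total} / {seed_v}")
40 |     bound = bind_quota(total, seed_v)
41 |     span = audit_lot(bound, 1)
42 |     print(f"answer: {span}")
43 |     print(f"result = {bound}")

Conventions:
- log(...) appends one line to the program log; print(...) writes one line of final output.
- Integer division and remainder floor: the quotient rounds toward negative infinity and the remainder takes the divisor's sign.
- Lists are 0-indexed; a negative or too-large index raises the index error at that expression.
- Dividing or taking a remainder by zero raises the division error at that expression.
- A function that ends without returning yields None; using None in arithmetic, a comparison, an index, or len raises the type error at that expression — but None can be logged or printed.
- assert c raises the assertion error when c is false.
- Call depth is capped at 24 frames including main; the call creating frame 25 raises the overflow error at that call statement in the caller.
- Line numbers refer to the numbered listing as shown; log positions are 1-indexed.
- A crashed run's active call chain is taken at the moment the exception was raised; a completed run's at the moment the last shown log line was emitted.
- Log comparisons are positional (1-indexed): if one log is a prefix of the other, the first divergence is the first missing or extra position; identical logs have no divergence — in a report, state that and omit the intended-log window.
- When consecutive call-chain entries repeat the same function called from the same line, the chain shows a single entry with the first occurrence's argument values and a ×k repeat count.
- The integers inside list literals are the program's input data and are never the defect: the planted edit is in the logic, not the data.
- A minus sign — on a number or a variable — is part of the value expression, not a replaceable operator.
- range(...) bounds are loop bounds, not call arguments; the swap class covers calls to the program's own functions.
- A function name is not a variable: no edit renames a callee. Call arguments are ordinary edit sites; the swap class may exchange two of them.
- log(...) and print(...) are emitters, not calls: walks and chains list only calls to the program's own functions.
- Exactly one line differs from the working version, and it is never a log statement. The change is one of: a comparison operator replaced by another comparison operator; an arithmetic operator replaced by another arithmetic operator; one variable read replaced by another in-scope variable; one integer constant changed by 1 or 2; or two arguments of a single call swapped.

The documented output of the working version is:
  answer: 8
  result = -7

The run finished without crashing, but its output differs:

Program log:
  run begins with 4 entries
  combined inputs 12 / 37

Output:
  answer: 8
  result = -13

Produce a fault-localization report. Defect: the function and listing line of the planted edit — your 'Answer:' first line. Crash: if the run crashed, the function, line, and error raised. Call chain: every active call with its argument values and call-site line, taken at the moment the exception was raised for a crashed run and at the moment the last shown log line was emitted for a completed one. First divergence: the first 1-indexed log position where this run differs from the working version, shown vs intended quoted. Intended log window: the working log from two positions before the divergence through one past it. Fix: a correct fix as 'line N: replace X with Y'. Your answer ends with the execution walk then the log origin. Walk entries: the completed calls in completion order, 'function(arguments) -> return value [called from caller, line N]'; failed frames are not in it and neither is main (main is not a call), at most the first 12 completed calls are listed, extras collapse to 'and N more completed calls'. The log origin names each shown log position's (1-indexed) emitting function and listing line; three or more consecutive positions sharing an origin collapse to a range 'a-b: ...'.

Answer: the defect is in resolve_slot at line 11.
Key fact: Everything matches until log position 2, which reads 'combined inputs 12 / 37' in place of 'combined inputs 12 / 31'.
Call chain: main.
First divergence: at position 2 the run shows 'combined inputs 12 / 37' where the working version logs 'combined inputs 12 / 31'.
Intended log window:
  1: run begins with 4 entries
  2: combined inputs 12 / 31
Execution walk:
  grade_run([12, 12, 7, 6]) -> 12  [called from main, line 37]
  resolve_slot([12, 12, 7, 6], 6) -> 37  [called from main, line 38]
  rank_cells(12, -25) -> -13  [called from bind_quota, line 23]
  bind_quota(12, 37) -> -13  [called from main, line 40]
  audit_lot(-13, 1) -> 8  [called from main, line 41]
Log origin:
  1: from main, line 36
  2: from main, line 39
A correct fix: line 11: replace `weights[low] > low` with `weights[low] > limit`.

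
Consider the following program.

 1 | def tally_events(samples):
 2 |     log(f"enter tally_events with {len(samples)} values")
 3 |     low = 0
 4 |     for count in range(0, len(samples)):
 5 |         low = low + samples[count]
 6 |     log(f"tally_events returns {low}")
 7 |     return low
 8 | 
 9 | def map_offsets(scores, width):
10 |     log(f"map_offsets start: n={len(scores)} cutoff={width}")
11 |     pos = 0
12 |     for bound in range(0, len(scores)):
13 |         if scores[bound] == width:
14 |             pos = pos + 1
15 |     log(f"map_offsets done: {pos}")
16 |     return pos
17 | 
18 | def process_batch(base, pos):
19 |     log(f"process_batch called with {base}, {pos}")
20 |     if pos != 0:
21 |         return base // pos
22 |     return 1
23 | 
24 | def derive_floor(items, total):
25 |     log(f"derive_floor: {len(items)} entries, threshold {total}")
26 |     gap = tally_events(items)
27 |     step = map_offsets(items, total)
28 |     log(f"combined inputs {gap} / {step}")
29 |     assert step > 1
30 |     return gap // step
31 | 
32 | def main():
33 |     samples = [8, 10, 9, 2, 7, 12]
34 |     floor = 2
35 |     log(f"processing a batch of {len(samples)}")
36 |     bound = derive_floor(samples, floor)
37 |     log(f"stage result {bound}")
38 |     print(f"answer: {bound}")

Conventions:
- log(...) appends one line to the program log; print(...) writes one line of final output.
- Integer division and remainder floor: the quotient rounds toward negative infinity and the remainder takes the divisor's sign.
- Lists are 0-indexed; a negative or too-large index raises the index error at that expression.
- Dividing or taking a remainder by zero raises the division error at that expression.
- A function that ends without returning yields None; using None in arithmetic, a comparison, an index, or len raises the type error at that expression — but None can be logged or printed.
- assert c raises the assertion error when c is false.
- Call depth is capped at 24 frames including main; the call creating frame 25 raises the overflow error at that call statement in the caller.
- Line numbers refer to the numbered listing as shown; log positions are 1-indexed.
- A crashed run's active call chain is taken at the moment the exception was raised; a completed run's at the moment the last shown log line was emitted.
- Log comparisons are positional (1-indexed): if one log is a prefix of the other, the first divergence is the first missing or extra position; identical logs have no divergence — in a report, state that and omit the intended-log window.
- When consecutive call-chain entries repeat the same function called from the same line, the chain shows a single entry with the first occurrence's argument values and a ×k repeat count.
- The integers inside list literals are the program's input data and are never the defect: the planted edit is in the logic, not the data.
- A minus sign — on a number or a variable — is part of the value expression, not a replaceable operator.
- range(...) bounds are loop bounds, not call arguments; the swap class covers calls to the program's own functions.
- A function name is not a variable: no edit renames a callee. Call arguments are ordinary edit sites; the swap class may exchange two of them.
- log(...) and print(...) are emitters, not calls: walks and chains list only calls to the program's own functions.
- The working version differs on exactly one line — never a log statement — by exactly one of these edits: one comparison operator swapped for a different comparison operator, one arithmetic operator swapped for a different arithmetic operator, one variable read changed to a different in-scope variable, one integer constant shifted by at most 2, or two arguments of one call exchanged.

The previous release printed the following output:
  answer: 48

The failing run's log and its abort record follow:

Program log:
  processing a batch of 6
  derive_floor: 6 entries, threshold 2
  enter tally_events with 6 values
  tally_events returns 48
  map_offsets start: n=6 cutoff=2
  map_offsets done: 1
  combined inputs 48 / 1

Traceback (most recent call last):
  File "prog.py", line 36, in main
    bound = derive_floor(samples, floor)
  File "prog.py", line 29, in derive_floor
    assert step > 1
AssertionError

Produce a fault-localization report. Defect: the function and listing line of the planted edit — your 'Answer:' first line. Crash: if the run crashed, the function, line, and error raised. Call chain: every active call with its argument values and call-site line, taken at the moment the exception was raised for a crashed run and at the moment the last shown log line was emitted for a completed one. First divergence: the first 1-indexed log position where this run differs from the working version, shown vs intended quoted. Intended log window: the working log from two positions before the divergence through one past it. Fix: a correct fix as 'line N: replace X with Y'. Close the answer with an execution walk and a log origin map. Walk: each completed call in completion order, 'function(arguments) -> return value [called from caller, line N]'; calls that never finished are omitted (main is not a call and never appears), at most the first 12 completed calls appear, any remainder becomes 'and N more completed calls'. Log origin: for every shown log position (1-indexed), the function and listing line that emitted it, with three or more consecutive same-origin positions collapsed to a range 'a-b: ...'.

Answer: the defect is in derive_floor at line 29.
Key fact: The shown log is a 7-line prefix of the intended one, whose next entry is 'stage result 48'.
Crash: derive_floor, line 29, AssertionError.
Call chain: main -> derive_floor([8, 10, 9, 2, 7, 12], 2) (called at line 36).
First divergence: position 8 (shown log ended at 7 lines; the working version continues: 'stage result 48').
Intended log window:
  6: map_offsets done: 1
  7: combined inputs 48 / 1
  8: stage result 48
Execution walk:
  tally_events([8, 10, 9, 2, 7, 12]) -> 48  [called from derive_floor, line 26]
  map_offsets([8, 10, 9, 2, 7, 12], 2) -> 1  [called from derive_floor, line 27]
Log line origins:
  1: from main, line 35
  2: from derive_floor, line 25
  3: from tally_events, line 2
  4: from tally_events, line 6
  5: from map_offsets, line 10
  6: from map_offsets, line 15
  7: from derive_floor, line 28
A correct fix: line 29: replace `1` with `0`.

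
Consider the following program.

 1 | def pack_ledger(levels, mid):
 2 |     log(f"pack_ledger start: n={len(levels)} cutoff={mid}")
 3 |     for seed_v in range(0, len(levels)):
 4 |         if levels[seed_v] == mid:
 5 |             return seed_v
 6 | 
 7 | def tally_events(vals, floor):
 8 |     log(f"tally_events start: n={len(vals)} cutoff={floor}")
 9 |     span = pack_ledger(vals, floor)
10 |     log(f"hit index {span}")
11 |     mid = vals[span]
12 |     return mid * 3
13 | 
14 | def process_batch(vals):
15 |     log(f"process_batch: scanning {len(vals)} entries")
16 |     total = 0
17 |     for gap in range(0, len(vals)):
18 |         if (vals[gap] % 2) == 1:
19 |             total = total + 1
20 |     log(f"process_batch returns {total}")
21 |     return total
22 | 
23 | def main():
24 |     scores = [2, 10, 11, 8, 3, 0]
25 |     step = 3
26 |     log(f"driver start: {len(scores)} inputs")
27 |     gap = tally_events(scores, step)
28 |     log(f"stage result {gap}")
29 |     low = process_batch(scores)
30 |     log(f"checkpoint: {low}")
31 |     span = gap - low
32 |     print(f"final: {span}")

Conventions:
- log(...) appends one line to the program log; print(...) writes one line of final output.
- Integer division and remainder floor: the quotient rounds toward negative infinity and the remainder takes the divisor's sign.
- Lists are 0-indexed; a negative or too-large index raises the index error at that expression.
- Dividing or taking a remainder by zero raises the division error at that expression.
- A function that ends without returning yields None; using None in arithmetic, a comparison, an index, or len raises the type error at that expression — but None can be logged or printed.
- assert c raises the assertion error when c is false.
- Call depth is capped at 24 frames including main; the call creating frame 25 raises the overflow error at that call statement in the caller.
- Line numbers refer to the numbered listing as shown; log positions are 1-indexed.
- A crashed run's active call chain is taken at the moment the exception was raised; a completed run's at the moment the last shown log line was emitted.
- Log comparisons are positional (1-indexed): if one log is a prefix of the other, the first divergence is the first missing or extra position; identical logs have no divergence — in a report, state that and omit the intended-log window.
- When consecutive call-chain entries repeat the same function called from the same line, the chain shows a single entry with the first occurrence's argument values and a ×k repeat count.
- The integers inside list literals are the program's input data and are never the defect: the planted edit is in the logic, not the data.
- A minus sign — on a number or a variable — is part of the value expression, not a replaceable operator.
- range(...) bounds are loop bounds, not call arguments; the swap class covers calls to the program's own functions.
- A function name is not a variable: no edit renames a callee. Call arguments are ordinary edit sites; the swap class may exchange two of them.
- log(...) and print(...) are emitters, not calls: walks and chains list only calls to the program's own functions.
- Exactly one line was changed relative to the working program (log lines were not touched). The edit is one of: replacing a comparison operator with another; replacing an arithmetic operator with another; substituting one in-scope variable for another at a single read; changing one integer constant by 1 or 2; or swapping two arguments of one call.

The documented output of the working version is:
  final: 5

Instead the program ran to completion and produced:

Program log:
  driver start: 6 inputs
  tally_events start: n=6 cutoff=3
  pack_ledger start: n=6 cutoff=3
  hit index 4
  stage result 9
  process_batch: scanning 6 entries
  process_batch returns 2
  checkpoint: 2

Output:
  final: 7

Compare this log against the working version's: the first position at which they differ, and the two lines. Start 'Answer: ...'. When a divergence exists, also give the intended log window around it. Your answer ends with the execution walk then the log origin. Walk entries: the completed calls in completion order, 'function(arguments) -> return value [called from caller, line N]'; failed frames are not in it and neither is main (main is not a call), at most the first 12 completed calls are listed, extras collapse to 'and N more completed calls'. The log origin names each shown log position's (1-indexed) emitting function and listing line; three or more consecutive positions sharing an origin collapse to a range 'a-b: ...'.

Answer: position 7 — shown 'process_batch returns 2', intended 'process_batch returns 4'.
Intended log window:
  5: stage result 9
  6: process_batch: scanning 6 entries
  7: process_batch returns 4
  8: checkpoint: 4
Execution walk:
  pack_ledger([2, 10, 11, 8, 3, 0], 3) -> 4  [called from tally_events, line 9]
  tally_events([2, 10, 11, 8, 3, 0], 3) -> 9  [called from main, line 27]
  process_batch([2, 10, 11, 8, 3, 0]) -> 2  [called from main, line 29]
Log origin:
  1: from main, line 26
  2: from tally_events, line 8
  3: from pack_ledger, line 2
  4: from tally_events, line 10
  5: from main, line 28
  6: from process_batch, line 15
  7: from process_batch, line 20
  8: from main, line 30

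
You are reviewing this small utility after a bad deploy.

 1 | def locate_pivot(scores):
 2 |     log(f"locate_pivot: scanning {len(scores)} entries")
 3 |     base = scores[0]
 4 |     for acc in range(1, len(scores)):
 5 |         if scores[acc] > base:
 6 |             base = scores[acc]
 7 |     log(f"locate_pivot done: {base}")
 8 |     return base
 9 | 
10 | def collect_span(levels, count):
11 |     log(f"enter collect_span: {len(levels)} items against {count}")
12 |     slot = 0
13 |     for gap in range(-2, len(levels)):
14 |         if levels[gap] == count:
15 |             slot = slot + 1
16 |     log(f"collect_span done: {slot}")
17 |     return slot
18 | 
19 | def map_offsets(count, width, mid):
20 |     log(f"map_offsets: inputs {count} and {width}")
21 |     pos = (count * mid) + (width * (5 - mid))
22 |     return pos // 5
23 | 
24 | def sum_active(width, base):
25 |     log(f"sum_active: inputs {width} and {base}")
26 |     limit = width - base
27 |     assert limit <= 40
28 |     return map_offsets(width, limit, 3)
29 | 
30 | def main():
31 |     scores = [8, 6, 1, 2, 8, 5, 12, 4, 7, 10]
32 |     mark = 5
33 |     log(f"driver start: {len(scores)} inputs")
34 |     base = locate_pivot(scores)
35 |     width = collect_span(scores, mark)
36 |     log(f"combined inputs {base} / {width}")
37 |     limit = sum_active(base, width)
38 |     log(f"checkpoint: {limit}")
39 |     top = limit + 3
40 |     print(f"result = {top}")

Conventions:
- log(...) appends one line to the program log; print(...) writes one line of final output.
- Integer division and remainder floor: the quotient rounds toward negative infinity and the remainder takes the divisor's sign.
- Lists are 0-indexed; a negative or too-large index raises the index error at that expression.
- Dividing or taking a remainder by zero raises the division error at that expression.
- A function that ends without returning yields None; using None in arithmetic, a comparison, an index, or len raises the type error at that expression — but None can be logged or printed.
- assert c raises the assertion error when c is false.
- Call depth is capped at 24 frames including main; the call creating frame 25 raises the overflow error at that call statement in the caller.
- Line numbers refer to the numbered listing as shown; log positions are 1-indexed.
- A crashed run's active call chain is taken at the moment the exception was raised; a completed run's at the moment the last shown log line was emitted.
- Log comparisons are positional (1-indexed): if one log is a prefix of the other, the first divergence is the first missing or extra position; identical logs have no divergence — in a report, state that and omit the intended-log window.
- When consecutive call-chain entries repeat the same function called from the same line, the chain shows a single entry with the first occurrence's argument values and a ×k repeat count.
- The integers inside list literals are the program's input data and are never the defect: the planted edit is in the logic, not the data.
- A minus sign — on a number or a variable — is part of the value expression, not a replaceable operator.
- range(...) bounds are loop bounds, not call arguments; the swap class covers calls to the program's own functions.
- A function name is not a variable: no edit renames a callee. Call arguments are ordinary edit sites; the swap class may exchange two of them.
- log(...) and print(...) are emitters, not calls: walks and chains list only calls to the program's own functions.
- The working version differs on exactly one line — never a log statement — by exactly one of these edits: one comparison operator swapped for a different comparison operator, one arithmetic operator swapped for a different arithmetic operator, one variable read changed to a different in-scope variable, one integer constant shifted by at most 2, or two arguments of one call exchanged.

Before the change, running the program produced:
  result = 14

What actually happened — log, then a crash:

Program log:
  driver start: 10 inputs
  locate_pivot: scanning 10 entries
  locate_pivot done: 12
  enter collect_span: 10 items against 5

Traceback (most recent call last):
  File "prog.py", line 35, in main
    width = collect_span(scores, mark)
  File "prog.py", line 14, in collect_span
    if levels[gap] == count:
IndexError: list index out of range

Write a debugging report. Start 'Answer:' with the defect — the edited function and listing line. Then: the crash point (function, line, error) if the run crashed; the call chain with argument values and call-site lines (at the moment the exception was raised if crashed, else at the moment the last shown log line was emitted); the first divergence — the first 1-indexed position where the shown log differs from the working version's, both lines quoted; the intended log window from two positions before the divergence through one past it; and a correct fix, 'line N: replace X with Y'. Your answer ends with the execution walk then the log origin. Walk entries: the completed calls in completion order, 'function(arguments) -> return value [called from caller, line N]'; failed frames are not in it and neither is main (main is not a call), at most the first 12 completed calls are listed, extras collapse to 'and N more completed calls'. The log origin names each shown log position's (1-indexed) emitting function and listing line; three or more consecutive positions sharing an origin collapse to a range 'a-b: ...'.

Answer: the defect is in collect_span at line 13.
Key observation: The shown log is a 4-line prefix of the intended one, whose next entry is 'collect_span done: 1'.
Crash: collect_span, line 14, IndexError.
Call chain: main -> collect_span([8, 6, 1, 2, 8, 5, 12, 4, 7, 10], 5) (called at line 35).
First divergence: position 5 (shown log ended at 4 lines; the working version continues: 'collect_span done: 1').
Intended log window:
  3: locate_pivot done: 12
  4: enter collect_span: 10 items against 5
  5: collect_span done: 1
  6: combined inputs 12 / 1
Execution walk:
  locate_pivot([8, 6, 1, 2, 8, 5, 12, 4, 7, 10]) -> 12  [called from main, line 34]
Log origins:
  1: from main, line 33
  2: from locate_pivot, line 2
  3: from locate_pivot, line 7
  4: from collect_span, line 11
A correct fix: line 13: replace `-2` with `0`.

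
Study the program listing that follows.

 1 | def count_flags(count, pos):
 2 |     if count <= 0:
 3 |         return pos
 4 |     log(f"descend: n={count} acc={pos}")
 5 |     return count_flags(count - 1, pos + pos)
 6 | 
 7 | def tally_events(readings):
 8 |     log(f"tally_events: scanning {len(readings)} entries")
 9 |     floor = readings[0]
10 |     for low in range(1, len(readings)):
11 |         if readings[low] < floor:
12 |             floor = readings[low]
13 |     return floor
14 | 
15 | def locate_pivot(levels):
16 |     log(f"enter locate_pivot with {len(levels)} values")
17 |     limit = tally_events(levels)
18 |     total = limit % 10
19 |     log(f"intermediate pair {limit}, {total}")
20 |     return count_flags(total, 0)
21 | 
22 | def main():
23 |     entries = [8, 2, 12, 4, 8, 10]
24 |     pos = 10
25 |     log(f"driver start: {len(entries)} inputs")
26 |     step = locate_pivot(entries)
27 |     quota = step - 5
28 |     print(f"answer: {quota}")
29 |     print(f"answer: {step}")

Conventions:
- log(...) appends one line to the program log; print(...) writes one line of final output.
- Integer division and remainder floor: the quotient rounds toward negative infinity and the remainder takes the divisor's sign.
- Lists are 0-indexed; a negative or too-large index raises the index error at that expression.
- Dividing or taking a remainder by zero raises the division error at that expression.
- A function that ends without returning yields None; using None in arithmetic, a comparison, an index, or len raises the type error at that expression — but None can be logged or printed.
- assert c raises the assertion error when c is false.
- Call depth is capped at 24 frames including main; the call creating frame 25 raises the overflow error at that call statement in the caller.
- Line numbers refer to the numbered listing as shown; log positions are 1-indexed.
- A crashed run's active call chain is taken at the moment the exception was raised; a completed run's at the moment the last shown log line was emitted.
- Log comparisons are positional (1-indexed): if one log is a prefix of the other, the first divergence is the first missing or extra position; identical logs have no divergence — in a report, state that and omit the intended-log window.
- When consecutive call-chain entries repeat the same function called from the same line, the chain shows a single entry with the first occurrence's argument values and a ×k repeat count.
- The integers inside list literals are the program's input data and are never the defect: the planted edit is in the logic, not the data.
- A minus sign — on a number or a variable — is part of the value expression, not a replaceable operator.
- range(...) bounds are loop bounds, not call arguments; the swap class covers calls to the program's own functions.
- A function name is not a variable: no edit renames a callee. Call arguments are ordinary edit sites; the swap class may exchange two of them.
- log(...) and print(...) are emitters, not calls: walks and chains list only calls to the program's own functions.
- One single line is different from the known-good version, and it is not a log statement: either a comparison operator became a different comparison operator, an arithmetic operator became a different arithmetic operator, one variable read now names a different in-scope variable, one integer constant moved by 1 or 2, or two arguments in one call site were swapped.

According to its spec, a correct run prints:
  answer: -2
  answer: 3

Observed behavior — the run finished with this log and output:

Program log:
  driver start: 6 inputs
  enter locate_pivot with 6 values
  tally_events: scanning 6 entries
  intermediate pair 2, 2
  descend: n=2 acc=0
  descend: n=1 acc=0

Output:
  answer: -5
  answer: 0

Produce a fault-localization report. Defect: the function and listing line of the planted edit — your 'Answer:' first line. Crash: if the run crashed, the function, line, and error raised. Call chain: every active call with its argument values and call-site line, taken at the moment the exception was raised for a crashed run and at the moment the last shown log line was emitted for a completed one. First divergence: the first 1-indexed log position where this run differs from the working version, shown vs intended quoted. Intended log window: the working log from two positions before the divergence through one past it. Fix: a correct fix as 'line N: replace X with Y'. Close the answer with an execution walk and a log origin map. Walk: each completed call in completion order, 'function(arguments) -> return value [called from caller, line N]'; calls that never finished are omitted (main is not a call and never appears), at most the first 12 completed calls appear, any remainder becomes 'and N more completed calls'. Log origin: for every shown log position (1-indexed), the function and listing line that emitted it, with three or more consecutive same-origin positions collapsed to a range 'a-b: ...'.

Answer: the defect is in count_flags at line 5.
Key observation: Log line 6 is where behavior first shows: 'descend: n=1 acc=0' appears instead of 'descend: n=1 acc=2'.
Call chain: main -> locate_pivot([8, 2, 12, 4, 8, 10]) (called at line 26) -> count_flags(2, 0) (called at line 20) -> count_flags(1, 0) (called at line 5).
First divergence: position 6 — shown 'descend: n=1 acc=0', intended 'descend: n=1 acc=2'.
Intended log window:
  4: intermediate pair 2, 2
  5: descend: n=2 acc=0
  6: descend: n=1 acc=2
Execution walk:
  tally_events([8, 2, 12, 4, 8, 10]) -> 2  [called from locate_pivot, line 17]
  count_flags(0, 0) -> 0  [called from count_flags, line 5]
  count_flags(1, 0) -> 0  [called from count_flags, line 5]
  count_flags(2, 0) -> 0  [called from locate_pivot, line 20]
  locate_pivot([8, 2, 12, 4, 8, 10]) -> 0  [called from main, line 26]
Log line origins:
  1: emitted by main (line 25)
  2: emitted by locate_pivot (line 16)
  3: emitted by tally_events (line 8)
  4: emitted by locate_pivot (line 19)
  5: emitted by count_flags (line 4)
  6: emitted by count_flags (line 4)
A correct fix: line 5: replace `pos + pos` with `pos + count`.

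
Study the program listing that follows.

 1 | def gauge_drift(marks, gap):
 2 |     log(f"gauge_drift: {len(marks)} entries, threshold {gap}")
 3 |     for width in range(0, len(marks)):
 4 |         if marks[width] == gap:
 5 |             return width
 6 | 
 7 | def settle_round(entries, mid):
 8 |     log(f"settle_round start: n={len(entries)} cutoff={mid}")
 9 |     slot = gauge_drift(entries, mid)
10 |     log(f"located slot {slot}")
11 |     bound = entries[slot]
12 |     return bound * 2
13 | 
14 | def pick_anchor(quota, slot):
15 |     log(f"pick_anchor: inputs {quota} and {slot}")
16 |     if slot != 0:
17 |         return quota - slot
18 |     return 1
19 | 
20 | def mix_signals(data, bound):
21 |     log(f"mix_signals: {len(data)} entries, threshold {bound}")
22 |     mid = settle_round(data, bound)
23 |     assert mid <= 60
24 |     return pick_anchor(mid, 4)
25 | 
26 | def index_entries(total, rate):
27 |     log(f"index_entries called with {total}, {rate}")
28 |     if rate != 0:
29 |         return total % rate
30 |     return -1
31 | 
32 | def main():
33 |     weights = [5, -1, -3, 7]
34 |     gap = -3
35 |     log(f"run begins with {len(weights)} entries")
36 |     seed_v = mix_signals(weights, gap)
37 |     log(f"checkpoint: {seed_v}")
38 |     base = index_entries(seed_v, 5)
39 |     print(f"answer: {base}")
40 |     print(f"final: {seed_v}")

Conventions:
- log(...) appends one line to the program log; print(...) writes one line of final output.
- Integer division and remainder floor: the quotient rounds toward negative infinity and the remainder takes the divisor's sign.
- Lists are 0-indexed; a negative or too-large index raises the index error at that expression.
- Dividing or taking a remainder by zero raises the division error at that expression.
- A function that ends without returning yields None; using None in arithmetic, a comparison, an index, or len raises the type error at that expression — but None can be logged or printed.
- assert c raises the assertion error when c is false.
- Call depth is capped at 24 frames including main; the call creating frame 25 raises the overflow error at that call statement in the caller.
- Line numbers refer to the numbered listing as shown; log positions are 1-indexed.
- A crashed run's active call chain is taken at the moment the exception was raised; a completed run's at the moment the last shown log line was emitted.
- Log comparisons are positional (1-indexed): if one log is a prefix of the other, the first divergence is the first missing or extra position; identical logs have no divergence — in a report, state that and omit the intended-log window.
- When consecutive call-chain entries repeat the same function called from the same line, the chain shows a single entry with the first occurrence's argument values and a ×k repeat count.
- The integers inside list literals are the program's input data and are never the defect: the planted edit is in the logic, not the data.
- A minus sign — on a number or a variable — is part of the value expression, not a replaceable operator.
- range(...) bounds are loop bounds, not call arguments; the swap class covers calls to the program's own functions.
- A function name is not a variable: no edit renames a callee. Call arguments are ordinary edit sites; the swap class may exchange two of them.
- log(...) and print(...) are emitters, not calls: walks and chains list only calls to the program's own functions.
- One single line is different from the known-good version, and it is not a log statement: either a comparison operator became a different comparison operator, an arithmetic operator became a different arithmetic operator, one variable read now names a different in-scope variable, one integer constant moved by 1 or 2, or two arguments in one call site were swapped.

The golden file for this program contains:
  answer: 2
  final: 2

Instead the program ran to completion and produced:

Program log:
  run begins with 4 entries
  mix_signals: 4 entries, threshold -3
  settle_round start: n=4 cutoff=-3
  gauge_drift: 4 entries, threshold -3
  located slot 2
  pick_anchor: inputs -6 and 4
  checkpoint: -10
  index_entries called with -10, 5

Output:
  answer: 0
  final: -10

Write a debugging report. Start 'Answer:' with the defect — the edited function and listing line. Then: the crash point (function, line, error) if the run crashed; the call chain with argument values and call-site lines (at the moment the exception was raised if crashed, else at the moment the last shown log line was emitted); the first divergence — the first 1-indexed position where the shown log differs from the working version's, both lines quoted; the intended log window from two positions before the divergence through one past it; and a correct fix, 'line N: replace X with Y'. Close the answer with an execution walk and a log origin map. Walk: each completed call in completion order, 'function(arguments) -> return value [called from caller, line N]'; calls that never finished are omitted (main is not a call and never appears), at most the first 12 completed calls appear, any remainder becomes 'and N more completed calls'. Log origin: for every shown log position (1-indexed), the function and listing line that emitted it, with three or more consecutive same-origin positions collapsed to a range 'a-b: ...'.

Answer: the defect is in pick_anchor at line 17.
Key observation: Everything matches until log position 7, which reads 'checkpoint: -10' in place of 'checkpoint: 2'.
Call chain: main -> index_entries(-10, 5) (called at line 38).
First divergence: position 7 — shown 'checkpoint: -10', intended 'checkpoint: 2'.
Intended log window:
  5: located slot 2
  6: pick_anchor: inputs -6 and 4
  7: checkpoint: 2
  8: index_entries called with 2, 5
Execution walk:
  gauge_drift([5, -1, -3, 7], -3) -> 2  [called from settle_round, line 9]
  settle_round([5, -1, -3, 7], -3) -> -6  [called from mix_signals, line 22]
  pick_anchor(-6, 4) -> -10  [called from mix_signals, line 24]
  mix_signals([5, -1, -3, 7], -3) -> -10  [called from main, line 36]
  index_entries(-10, 5) -> 0  [called from main, line 38]
Log line origins:
  1: logged in main at line 35
  2: logged in mix_signals at line 21
  3: logged in settle_round at line 8
  4: logged in gauge_drift at line 2
  5: logged in settle_round at line 10
  6: logged in pick_anchor at line 15
  7: logged in main at line 37
  8: logged in index_entries at line 27
A correct fix: line 17: replace `-` with `%`.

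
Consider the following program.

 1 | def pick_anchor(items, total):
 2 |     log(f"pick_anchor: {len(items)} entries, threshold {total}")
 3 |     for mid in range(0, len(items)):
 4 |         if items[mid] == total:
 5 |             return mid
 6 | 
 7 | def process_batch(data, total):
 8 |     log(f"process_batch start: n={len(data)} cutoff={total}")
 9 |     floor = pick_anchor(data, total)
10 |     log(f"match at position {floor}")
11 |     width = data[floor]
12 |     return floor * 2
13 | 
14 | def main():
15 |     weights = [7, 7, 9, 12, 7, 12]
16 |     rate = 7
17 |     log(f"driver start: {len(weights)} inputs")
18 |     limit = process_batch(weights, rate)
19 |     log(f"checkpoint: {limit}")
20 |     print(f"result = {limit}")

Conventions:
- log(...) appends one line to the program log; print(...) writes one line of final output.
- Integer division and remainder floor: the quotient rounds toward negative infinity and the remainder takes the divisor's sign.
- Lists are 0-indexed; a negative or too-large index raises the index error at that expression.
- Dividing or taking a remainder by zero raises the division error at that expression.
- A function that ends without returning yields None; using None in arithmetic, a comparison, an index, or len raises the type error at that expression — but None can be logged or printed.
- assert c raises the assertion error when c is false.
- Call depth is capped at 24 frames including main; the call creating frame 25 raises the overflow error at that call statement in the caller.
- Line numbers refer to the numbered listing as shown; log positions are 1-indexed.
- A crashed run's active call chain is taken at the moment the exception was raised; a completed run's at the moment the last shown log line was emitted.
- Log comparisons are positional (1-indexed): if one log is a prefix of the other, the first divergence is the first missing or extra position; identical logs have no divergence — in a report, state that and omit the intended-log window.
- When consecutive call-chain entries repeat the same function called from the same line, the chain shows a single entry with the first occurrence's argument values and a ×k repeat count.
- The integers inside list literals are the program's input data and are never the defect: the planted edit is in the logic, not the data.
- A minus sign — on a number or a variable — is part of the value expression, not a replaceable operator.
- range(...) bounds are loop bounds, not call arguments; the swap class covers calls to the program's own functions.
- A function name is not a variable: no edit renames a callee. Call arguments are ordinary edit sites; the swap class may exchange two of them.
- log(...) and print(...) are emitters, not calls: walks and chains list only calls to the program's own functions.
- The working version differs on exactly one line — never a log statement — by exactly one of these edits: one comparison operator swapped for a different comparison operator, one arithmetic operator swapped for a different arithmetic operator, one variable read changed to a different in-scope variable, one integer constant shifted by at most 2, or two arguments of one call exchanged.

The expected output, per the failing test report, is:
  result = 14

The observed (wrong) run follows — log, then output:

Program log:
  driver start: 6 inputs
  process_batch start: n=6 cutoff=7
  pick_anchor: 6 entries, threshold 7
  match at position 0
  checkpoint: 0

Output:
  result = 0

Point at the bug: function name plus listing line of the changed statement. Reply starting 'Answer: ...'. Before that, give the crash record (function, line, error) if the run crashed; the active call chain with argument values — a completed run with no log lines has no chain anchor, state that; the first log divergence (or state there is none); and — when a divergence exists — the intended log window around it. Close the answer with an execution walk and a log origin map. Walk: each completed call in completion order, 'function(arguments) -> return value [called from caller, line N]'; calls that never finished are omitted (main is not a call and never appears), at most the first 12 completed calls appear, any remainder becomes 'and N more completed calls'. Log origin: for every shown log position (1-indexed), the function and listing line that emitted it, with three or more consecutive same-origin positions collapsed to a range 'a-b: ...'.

Answer: the defect is in process_batch at line 12.
Core observation: At log position 5 the runs split — shown 'checkpoint: 0', but the working version logs 'checkpoint: 14'.
Call chain: main.
First divergence: at position 5 the run shows 'checkpoint: 0' where the working version logs 'checkpoint: 14'.
Intended log window:
  3: pick_anchor: 6 entries, threshold 7
  4: match at position 0
  5: checkpoint: 14
Execution walk:
  pick_anchor([7, 7, 9, 12, 7, 12], 7) -> 0  [called from process_batch, line 9]
  process_batch([7, 7, 9, 12, 7, 12], 7) -> 0  [called from main, line 18]
Origin of each log line:
  1: logged in main at line 17
  2: logged in process_batch at line 8
  3: logged in pick_anchor at line 2
  4: logged in process_batch at line 10
  5: logged in main at line 19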